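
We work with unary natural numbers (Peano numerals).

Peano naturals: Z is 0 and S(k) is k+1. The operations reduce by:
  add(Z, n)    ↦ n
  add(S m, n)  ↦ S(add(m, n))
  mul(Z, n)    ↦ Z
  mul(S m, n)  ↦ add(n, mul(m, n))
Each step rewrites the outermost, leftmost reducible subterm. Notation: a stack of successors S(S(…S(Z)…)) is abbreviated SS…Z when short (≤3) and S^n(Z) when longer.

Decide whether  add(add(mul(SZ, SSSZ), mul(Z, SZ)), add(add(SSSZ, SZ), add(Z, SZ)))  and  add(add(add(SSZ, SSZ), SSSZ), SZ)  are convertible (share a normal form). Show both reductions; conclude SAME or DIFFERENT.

Answer: SAME — A ⇓ S^8(Z), B ⇓ S^8(Z)

Derivation:
Term A:
  start: add(add(mul(SZ, SSSZ), mul(Z, SZ)), add(add(SSSZ, SZ), add(Z, SZ)))
  →1  add(add(add(SSSZ, mul(Z, SSSZ)), mul(Z, SZ)), add(add(SSSZ, SZ), add(Z, SZ)))
  →2  add(add(S(add(SSZ, mul(Z, SSSZ))), mul(Z, SZ)), add(add(SSSZ, SZ), add(Z, SZ)))
  →3  add(S(add(add(SSZ, mul(Z, SSSZ)), mul(Z, SZ))), add(add(SSSZ, SZ), add(Z, SZ)))
  →4  S(add(add(add(SSZ, mul(Z, SSSZ)), mul(Z, SZ)), add(add(SSSZ, SZ), add(Z, SZ))))
  →5  S(add(add(S(add(SZ, mul(Z, SSSZ))), mul(Z, SZ)), add(add(SSSZ, SZ), add(Z, SZ))))
  →6  S(add(S(add(add(SZ, mul(Z, SSSZ)), mul(Z, SZ))), add(add(SSSZ, SZ), add(Z, SZ))))
  →7  S(S(add(add(add(SZ, mul(Z, SSSZ)), mul(Z, SZ)), add(add(SSSZ, SZ), add(Z, SZ)))))
  →8  S(S(add(add(S(add(Z, mul(Z, SSSZ))), mul(Z, SZ)), add(add(SSSZ, SZ), add(Z, SZ)))))
  →9  S(S(add(S(add(add(Z, mul(Z, SSSZ)), mul(Z, SZ))), add(add(SSSZ, SZ), add(Z, SZ)))))
  →10  S(S(S(add(add(add(Z, mul(Z, SSSZ)), mul(Z, SZ)), add(add(SSSZ, SZ), add(Z, SZ))))))
  →11  S(S(S(add(add(mul(Z, SSSZ), mul(Z, SZ)), add(add(SSSZ, SZ), add(Z, SZ))))))
  →12  S(S(S(add(add(Z, mul(Z, SZ)), add(add(SSSZ, SZ), add(Z, SZ))))))
  →13  S(S(S(add(mul(Z, SZ), add(add(SSSZ, SZ), add(Z, SZ))))))
  →14  S(S(S(add(Z, add(add(SSSZ, SZ), add(Z, SZ))))))
  →15  S(S(S(add(add(SSSZ, SZ), add(Z, SZ)))))
  →16  S(S(S(add(S(add(SSZ, SZ)), add(Z, SZ)))))
  →17  S(S(S(S(add(add(SSZ, SZ), add(Z, SZ))))))
  →18  S(S(S(S(add(S(add(SZ, SZ)), add(Z, SZ))))))
  →19  S(S(S(S(S(add(add(SZ, SZ), add(Z, SZ)))))))
  →20  S(S(S(S(S(add(S(add(Z, SZ)), add(Z, SZ)))))))
  →21  S(S(S(S(S(S(add(add(Z, SZ), add(Z, SZ))))))))
  →22  S(S(S(S(S(S(add(SZ, add(Z, SZ))))))))
  →23  S(S(S(S(S(S(S(add(Z, add(Z, SZ)))))))))
  →24  S(S(S(S(S(S(S(add(Z, SZ))))))))
  →25  S^8(Z)

Term B:
  start: add(add(add(SSZ, SSZ), SSSZ), SZ)
  →1  add(add(S(add(SZ, SSZ)), SSSZ), SZ)
  →2  add(S(add(add(SZ, SSZ), SSSZ)), SZ)
  →3  S(add(add(add(SZ, SSZ), SSSZ), SZ))
  →4  S(add(add(S(add(Z, SSZ)), SSSZ), SZ))
  →5  S(add(S(add(add(Z, SSZ), SSSZ)), SZ))
  →6  S(S(add(add(add(Z, SSZ), SSSZ), SZ)))
  →7  S(S(add(add(SSZ, SSSZ), SZ)))
  →8  S(S(add(S(add(SZ, SSSZ)), SZ)))
  →9  S(S(S(add(add(SZ, SSSZ), SZ))))
  →10  S(S(S(add(S(add(Z, SSSZ)), SZ))))
  →11  S(S(S(S(add(add(Z, SSSZ), SZ)))))
  →12  S(S(S(S(add(SSSZ, SZ)))))
  →13  S(S(S(S(S(add(SSZ, SZ))))))
  →14  S(S(S(S(S(S(add(SZ, SZ)))))))
  →15  S(S(S(S(S(S(S(add(Z, SZ))))))))
  →16  S^8(Z)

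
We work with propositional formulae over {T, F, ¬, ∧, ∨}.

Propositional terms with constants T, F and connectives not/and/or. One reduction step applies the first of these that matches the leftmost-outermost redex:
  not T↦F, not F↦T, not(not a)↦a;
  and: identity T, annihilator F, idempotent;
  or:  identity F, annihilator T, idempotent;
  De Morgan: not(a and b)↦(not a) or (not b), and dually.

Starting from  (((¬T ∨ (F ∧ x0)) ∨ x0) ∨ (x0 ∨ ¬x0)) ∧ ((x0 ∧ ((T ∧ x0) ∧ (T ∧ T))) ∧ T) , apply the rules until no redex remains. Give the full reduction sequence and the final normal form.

Answer: normal form = (x0 ∨ (x0 ∨ ¬x0)) ∧ x0  (in 9 steps)

Derivation:
  start: (((¬T ∨ (F ∧ x0)) ∨ x0) ∨ (x0 ∨ ¬x0)) ∧ ((x0 ∧ ((T ∧ x0) ∧ (T ∧ T))) ∧ T)
  [1] (((F ∨ (F ∧ x0)) ∨ x0) ∨ (x0 ∨ ¬x0)) ∧ ((x0 ∧ ((T ∧ x0) ∧ (T ∧ T))) ∧ T)
  [2] (((F ∧ x0) ∨ x0) ∨ (x0 ∨ ¬x0)) ∧ ((x0 ∧ ((T ∧ x0) ∧ (T ∧ T))) ∧ T)
  [3] ((F ∨ x0) ∨ (x0 ∨ ¬x0)) ∧ ((x0 ∧ ((T ∧ x0) ∧ (T ∧ T))) ∧ T)
  [4] (x0 ∨ (x0 ∨ ¬x0)) ∧ ((x0 ∧ ((T ∧ x0) ∧ (T ∧ T))) ∧ T)
  [5] (x0 ∨ (x0 ∨ ¬x0)) ∧ (x0 ∧ ((T ∧ x0) ∧ (T ∧ T)))
  [6] (x0 ∨ (x0 ∨ ¬x0)) ∧ (x0 ∧ (x0 ∧ (T ∧ T)))
  [7] (x0 ∨ (x0 ∨ ¬x0)) ∧ (x0 ∧ (x0 ∧ T))
  [8] (x0 ∨ (x0 ∨ ¬x0)) ∧ (x0 ∧ x0)
  [9] (x0 ∨ (x0 ∨ ¬x0)) ∧ x0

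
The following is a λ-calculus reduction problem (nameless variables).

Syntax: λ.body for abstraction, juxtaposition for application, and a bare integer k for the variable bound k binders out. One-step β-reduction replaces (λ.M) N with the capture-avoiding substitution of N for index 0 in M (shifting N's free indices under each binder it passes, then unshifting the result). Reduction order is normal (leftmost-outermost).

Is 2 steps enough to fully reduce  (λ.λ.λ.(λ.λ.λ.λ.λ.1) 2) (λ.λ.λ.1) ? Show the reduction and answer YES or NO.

Answer: YES — reaches normal form λ.λ.λ.λ.λ.λ.1 in 2 ≤ 2 steps

Derivation:
  start: (λ.λ.λ.(λ.λ.λ.λ.λ.1) 2) (λ.λ.λ.1)
  step 1: λ.λ.(λ.λ.λ.λ.λ.1) (λ.λ.λ.1)
  step 2: λ.λ.λ.λ.λ.λ.1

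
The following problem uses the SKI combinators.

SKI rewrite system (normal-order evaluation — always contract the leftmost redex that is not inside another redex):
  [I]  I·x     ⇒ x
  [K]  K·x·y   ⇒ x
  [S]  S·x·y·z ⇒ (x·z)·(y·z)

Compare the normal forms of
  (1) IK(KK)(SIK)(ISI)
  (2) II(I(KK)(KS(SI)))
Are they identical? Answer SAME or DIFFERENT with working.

Term A:
  start: IK(KK)(SIK)(ISI)
  →1  K(KK)(SIK)(ISI)
  →2  KK(ISI)
  →3  K

Term B:
  start: II(I(KK)(KS(SI)))
  →1  I(I(KK)(KS(SI)))
  →2  I(KK)(KS(SI))
  →3  KK(KS(SI))
  →4  K

Answer: SAME — A ⇓ K, B ⇓ K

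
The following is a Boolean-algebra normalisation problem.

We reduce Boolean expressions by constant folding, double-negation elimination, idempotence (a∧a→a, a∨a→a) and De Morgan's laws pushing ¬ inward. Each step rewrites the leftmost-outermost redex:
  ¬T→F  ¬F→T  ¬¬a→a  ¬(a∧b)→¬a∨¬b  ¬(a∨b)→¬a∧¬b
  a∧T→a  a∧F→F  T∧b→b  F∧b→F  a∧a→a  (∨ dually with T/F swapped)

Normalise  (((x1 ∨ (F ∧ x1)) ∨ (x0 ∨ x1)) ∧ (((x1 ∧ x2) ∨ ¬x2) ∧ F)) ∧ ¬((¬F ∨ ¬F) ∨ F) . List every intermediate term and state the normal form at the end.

Answer: normal form = F  (in 5 steps)

Working:
  start: (((x1 ∨ (F ∧ x1)) ∨ (x0 ∨ x1)) ∧ (((x1 ∧ x2) ∨ ¬x2) ∧ F)) ∧ ¬((¬F ∨ ¬F) ∨ F)
  step 1: (((x1 ∨ F) ∨ (x0 ∨ x1)) ∧ (((x1 ∧ x2) ∨ ¬x2) ∧ F)) ∧ ¬((¬F ∨ ¬F) ∨ F)
  step 2: ((x1 ∨ (x0 ∨ x1)) ∧ (((x1 ∧ x2) ∨ ¬x2) ∧ F)) ∧ ¬((¬F ∨ ¬F) ∨ F)
  step 3: ((x1 ∨ (x0 ∨ x1)) ∧ F) ∧ ¬((¬F ∨ ¬F) ∨ F)
  step 4: F ∧ ¬((¬F ∨ ¬F) ∨ F)
  step 5: F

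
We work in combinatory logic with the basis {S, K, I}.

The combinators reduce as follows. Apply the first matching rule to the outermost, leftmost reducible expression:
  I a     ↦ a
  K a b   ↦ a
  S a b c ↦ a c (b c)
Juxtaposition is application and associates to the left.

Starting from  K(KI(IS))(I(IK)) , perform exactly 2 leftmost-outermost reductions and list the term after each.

Answer: after 2 steps: I

Reduction:
  start: K(KI(IS))(I(IK))
  [1] KI(IS)
  [2] I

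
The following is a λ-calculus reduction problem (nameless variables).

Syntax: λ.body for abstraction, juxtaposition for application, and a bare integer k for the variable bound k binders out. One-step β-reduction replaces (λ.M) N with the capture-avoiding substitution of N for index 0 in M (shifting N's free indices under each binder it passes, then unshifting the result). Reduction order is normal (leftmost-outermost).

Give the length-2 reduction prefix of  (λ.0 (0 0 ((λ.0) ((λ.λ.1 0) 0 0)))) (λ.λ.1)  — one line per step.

  start: (λ.0 (0 0 ((λ.0) ((λ.λ.1 0) 0 0)))) (λ.λ.1)
  →1  (λ.λ.1) ((λ.λ.1) (λ.λ.1) ((λ.0) ((λ.λ.1 0) (λ.λ.1) (λ.λ.1))))
  →2  λ.(λ.λ.1) (λ.λ.1) ((λ.0) ((λ.λ.1 0) (λ.λ.1) (λ.λ.1)))

Answer: after 2 steps: λ.(λ.λ.1) (λ.λ.1) ((λ.0) ((λ.λ.1 0) (λ.λ.1) (λ.λ.1)))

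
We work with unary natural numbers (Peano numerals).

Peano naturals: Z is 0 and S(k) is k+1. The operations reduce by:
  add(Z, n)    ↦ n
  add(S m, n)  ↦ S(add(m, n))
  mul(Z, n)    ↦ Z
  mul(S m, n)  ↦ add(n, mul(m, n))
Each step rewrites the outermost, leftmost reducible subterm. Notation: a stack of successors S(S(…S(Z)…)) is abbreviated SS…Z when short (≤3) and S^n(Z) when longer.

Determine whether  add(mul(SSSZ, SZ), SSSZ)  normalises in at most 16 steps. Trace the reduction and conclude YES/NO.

Answer: YES — reaches normal form S^6(Z) in 14 ≤ 16 steps

Reduction:
  start: add(mul(SSSZ, SZ), SSSZ)
  →1  add(add(SZ, mul(SSZ, SZ)), SSSZ)
  →2  add(S(add(Z, mul(SSZ, SZ))), SSSZ)
  →3  S(add(add(Z, mul(SSZ, SZ)), SSSZ))
  →4  S(add(mul(SSZ, SZ), SSSZ))
  →5  S(add(add(SZ, mul(SZ, SZ)), SSSZ))
  →6  S(add(S(add(Z, mul(SZ, SZ))), SSSZ))
  →7  S(S(add(add(Z, mul(SZ, SZ)), SSSZ)))
  →8  S(S(add(mul(SZ, SZ), SSSZ)))
  →9  S(S(add(add(SZ, mul(Z, SZ)), SSSZ)))
  →10  S(S(add(S(add(Z, mul(Z, SZ))), SSSZ)))
  →11  S(S(S(add(add(Z, mul(Z, SZ)), SSSZ))))
  →12  S(S(S(add(mul(Z, SZ), SSSZ))))
  →13  S(S(S(add(Z, SSSZ))))
  →14  S^6(Z)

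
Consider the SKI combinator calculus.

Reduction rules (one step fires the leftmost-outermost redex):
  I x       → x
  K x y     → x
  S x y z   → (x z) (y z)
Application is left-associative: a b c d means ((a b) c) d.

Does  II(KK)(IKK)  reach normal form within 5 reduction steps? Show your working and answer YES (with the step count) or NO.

  start: II(KK)(IKK)
  →1  I(KK)(IKK)
  →2  KK(IKK)
  →3  K

Answer: YES — reaches normal form K in 3 ≤ 5 steps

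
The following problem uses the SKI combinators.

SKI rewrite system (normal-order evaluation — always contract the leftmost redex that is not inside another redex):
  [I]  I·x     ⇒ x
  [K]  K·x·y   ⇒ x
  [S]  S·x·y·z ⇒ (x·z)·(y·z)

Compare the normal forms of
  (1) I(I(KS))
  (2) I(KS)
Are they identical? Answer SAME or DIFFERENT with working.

Answer: SAME — A ⇓ KS, B ⇓ KS

Working:
Term A:
  start: I(I(KS))
  [1] I(KS)
  [2] KS

Term B:
  start: I(KS)
  [1] KS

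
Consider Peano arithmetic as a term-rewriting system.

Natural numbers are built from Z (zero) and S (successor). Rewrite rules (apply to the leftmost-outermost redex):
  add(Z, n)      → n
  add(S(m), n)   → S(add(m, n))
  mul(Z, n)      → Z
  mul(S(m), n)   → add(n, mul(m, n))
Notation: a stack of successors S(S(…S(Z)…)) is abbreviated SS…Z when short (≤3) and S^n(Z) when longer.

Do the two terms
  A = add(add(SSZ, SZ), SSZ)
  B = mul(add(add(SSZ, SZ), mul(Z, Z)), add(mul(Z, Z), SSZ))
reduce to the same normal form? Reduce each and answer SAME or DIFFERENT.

Term A:
  start: add(add(SSZ, SZ), SSZ)
  [1] add(S(add(SZ, SZ)), SSZ)
  [2] S(add(add(SZ, SZ), SSZ))
  [3] S(add(S(add(Z, SZ)), SSZ))
  [4] S(S(add(add(Z, SZ), SSZ)))
  [5] S(S(add(SZ, SSZ)))
  [6] S(S(S(add(Z, SSZ))))
  [7] S^5(Z)

Term B:
  start: mul(add(add(SSZ, SZ), mul(Z, Z)), add(mul(Z, Z), SSZ))
  [1] mul(add(S(add(SZ, SZ)), mul(Z, Z)), add(mul(Z, Z), SSZ))
  [2] mul(S(add(add(SZ, SZ), mul(Z, Z))), add(mul(Z, Z), SSZ))
  [3] add(add(mul(Z, Z), SSZ), mul(add(add(SZ, SZ), mul(Z, Z)), add(mul(Z, Z), SSZ)))
  [4] add(add(Z, SSZ), mul(add(add(SZ, SZ), mul(Z, Z)), add(mul(Z, Z), SSZ)))
  [5] add(SSZ, mul(add(add(SZ, SZ), mul(Z, Z)), add(mul(Z, Z), SSZ)))
  [6] S(add(SZ, mul(add(add(SZ, SZ), mul(Z, Z)), add(mul(Z, Z), SSZ))))
  [7] S(S(add(Z, mul(add(add(SZ, SZ), mul(Z, Z)), add(mul(Z, Z), SSZ)))))
  [8] S(S(mul(add(add(SZ, SZ), mul(Z, Z)), add(mul(Z, Z), SSZ))))
  [9] S(S(mul(add(S(add(Z, SZ)), mul(Z, Z)), add(mul(Z, Z), SSZ))))
  [10] S(S(mul(S(add(add(Z, SZ), mul(Z, Z))), add(mul(Z, Z), SSZ))))
  [11] S(S(add(add(mul(Z, Z), SSZ), mul(add(add(Z, SZ), mul(Z, Z)), add(mul(Z, Z), SSZ)))))
  [12] S(S(add(add(Z, SSZ), mul(add(add(Z, SZ), mul(Z, Z)), add(mul(Z, Z), SSZ)))))
  [13] S(S(add(SSZ, mul(add(add(Z, SZ), mul(Z, Z)), add(mul(Z, Z), SSZ)))))
  [14] S(S(S(add(SZ, mul(add(add(Z, SZ), mul(Z, Z)), add(mul(Z, Z), SSZ))))))
  [15] S(S(S(S(add(Z, mul(add(add(Z, SZ), mul(Z, Z)), add(mul(Z, Z), SSZ)))))))
  [16] S(S(S(S(mul(add(add(Z, SZ), mul(Z, Z)), add(mul(Z, Z), SSZ))))))
  [17] S(S(S(S(mul(add(SZ, mul(Z, Z)), add(mul(Z, Z), SSZ))))))
  [18] S(S(S(S(mul(S(add(Z, mul(Z, Z))), add(mul(Z, Z), SSZ))))))
  [19] S(S(S(S(add(add(mul(Z, Z), SSZ), mul(add(Z, mul(Z, Z)), add(mul(Z, Z), SSZ)))))))
  [20] S(S(S(S(add(add(Z, SSZ), mul(add(Z, mul(Z, Z)), add(mul(Z, Z), SSZ)))))))
  [21] S(S(S(S(add(SSZ, mul(add(Z, mul(Z, Z)), add(mul(Z, Z), SSZ)))))))
  [22] S(S(S(S(S(add(SZ, mul(add(Z, mul(Z, Z)), add(mul(Z, Z), SSZ))))))))
  [23] S(S(S(S(S(S(add(Z, mul(add(Z, mul(Z, Z)), add(mul(Z, Z), SSZ)))))))))
  [24] S(S(S(S(S(S(mul(add(Z, mul(Z, Z)), add(mul(Z, Z), SSZ))))))))
  [25] S(S(S(S(S(S(mul(mul(Z, Z), add(mul(Z, Z), SSZ))))))))
  [26] S(S(S(S(S(S(mul(Z, add(mul(Z, Z), SSZ))))))))
  [27] S^6(Z)

Answer: DIFFERENT — A ⇓ S^5(Z), B ⇓ S^6(Z)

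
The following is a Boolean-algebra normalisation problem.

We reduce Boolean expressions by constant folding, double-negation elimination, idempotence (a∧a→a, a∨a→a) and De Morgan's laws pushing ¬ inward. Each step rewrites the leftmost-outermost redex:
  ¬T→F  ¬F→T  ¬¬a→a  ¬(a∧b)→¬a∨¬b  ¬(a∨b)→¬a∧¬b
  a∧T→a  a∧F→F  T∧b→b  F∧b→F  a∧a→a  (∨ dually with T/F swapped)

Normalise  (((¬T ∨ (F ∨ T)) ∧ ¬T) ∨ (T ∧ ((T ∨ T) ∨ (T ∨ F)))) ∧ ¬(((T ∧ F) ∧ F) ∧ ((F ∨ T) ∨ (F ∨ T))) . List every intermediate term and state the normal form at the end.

  start: (((¬T ∨ (F ∨ T)) ∧ ¬T) ∨ (T ∧ ((T ∨ T) ∨ (T ∨ F)))) ∧ ¬(((T ∧ F) ∧ F) ∧ ((F ∨ T) ∨ (F ∨ T)))
  step 1: (((F ∨ (F ∨ T)) ∧ ¬T) ∨ (T ∧ ((T ∨ T) ∨ (T ∨ F)))) ∧ ¬(((T ∧ F) ∧ F) ∧ ((F ∨ T) ∨ (F ∨ T)))
  step 2: (((F ∨ T) ∧ ¬T) ∨ (T ∧ ((T ∨ T) ∨ (T ∨ F)))) ∧ ¬(((T ∧ F) ∧ F) ∧ ((F ∨ T) ∨ (F ∨ T)))
  step 3: ((T ∧ ¬T) ∨ (T ∧ ((T ∨ T) ∨ (T ∨ F)))) ∧ ¬(((T ∧ F) ∧ F) ∧ ((F ∨ T) ∨ (F ∨ T)))
  step 4: (¬T ∨ (T ∧ ((T ∨ T) ∨ (T ∨ F)))) ∧ ¬(((T ∧ F) ∧ F) ∧ ((F ∨ T) ∨ (F ∨ T)))
  step 5: (F ∨ (T ∧ ((T ∨ T) ∨ (T ∨ F)))) ∧ ¬(((T ∧ F) ∧ F) ∧ ((F ∨ T) ∨ (F ∨ T)))
  step 6: (T ∧ ((T ∨ T) ∨ (T ∨ F))) ∧ ¬(((T ∧ F) ∧ F) ∧ ((F ∨ T) ∨ (F ∨ T)))
  step 7: ((T ∨ T) ∨ (T ∨ F)) ∧ ¬(((T ∧ F) ∧ F) ∧ ((F ∨ T) ∨ (F ∨ T)))
  step 8: (T ∨ (T ∨ F)) ∧ ¬(((T ∧ F) ∧ F) ∧ ((F ∨ T) ∨ (F ∨ T)))
  step 9: T ∧ ¬(((T ∧ F) ∧ F) ∧ ((F ∨ T) ∨ (F ∨ T)))
  step 10: ¬(((T ∧ F) ∧ F) ∧ ((F ∨ T) ∨ (F ∨ T)))
  step 11: ¬((T ∧ F) ∧ F) ∨ ¬((F ∨ T) ∨ (F ∨ T))
  step 12: (¬(T ∧ F) ∨ ¬F) ∨ ¬((F ∨ T) ∨ (F ∨ T))
  step 13: ((¬T ∨ ¬F) ∨ ¬F) ∨ ¬((F ∨ T) ∨ (F ∨ T))
  step 14: ((F ∨ ¬F) ∨ ¬F) ∨ ¬((F ∨ T) ∨ (F ∨ T))
  step 15: (¬F ∨ ¬F) ∨ ¬((F ∨ T) ∨ (F ∨ T))
  step 16: ¬F ∨ ¬((F ∨ T) ∨ (F ∨ T))
  step 17: T ∨ ¬((F ∨ T) ∨ (F ∨ T))
  step 18: T

Answer: normal form = T  (in 18 steps)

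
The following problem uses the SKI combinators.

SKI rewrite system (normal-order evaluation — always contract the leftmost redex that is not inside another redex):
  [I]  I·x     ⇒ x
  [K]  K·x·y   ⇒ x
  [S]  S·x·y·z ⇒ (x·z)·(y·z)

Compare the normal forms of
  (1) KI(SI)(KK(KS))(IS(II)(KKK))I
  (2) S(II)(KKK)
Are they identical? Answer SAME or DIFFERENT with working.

Term A:
  start: KI(SI)(KK(KS))(IS(II)(KKK))I
  [1] I(KK(KS))(IS(II)(KKK))I
  [2] KK(KS)(IS(II)(KKK))I
  [3] K(IS(II)(KKK))I
  [4] IS(II)(KKK)
  [5] S(II)(KKK)
  [6] SI(KKK)
  [7] SIK

Term B:
  start: S(II)(KKK)
  [1] SI(KKK)
  [2] SIK

Answer: SAME — A ⇓ SIK, B ⇓ SIK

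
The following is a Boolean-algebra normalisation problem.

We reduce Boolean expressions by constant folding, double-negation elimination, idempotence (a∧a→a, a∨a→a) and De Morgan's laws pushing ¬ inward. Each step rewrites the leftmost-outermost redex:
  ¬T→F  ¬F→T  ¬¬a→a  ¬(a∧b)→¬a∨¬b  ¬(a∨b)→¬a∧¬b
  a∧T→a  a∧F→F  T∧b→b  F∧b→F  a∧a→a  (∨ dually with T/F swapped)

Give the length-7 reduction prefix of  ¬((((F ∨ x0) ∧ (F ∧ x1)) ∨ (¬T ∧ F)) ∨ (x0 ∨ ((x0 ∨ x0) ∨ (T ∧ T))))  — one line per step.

Answer: after 7 steps: ((¬x0 ∨ (¬F ∨ ¬x1)) ∧ ¬(¬T ∧ F)) ∧ ¬(x0 ∨ ((x0 ∨ x0) ∨ (T ∧ T)))

Reduction:
  start: ¬((((F ∨ x0) ∧ (F ∧ x1)) ∨ (¬T ∧ F)) ∨ (x0 ∨ ((x0 ∨ x0) ∨ (T ∧ T))))
  step 1: ¬(((F ∨ x0) ∧ (F ∧ x1)) ∨ (¬T ∧ F)) ∧ ¬(x0 ∨ ((x0 ∨ x0) ∨ (T ∧ T)))
  step 2: (¬((F ∨ x0) ∧ (F ∧ x1)) ∧ ¬(¬T ∧ F)) ∧ ¬(x0 ∨ ((x0 ∨ x0) ∨ (T ∧ T)))
  step 3: ((¬(F ∨ x0) ∨ ¬(F ∧ x1)) ∧ ¬(¬T ∧ F)) ∧ ¬(x0 ∨ ((x0 ∨ x0) ∨ (T ∧ T)))
  step 4: (((¬F ∧ ¬x0) ∨ ¬(F ∧ x1)) ∧ ¬(¬T ∧ F)) ∧ ¬(x0 ∨ ((x0 ∨ x0) ∨ (T ∧ T)))
  step 5: (((T ∧ ¬x0) ∨ ¬(F ∧ x1)) ∧ ¬(¬T ∧ F)) ∧ ¬(x0 ∨ ((x0 ∨ x0) ∨ (T ∧ T)))
  step 6: ((¬x0 ∨ ¬(F ∧ x1)) ∧ ¬(¬T ∧ F)) ∧ ¬(x0 ∨ ((x0 ∨ x0) ∨ (T ∧ T)))
  step 7: ((¬x0 ∨ (¬F ∨ ¬x1)) ∧ ¬(¬T ∧ F)) ∧ ¬(x0 ∨ ((x0 ∨ x0) ∨ (T ∧ T)))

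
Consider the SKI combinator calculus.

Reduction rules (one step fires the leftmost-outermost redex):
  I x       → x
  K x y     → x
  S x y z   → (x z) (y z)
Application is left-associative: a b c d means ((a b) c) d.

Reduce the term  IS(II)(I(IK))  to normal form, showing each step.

  start: IS(II)(I(IK))
  [1] S(II)(I(IK))
  [2] SI(I(IK))
  [3] SI(IK)
  [4] SIK

Answer: normal form = SIK  (in 4 steps)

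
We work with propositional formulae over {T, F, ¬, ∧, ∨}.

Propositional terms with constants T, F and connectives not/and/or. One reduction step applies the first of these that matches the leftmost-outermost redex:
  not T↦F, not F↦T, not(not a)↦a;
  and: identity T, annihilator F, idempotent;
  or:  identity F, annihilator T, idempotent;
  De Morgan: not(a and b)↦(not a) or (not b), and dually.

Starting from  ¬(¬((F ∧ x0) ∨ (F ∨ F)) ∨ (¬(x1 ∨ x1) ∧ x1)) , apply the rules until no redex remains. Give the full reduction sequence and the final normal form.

  start: ¬(¬((F ∧ x0) ∨ (F ∨ F)) ∨ (¬(x1 ∨ x1) ∧ x1))
  step 1: ¬¬((F ∧ x0) ∨ (F ∨ F)) ∧ ¬(¬(x1 ∨ x1) ∧ x1)
  step 2: ((F ∧ x0) ∨ (F ∨ F)) ∧ ¬(¬(x1 ∨ x1) ∧ x1)
  step 3: (F ∨ (F ∨ F)) ∧ ¬(¬(x1 ∨ x1) ∧ x1)
  step 4: (F ∨ F) ∧ ¬(¬(x1 ∨ x1) ∧ x1)
  step 5: F ∧ ¬(¬(x1 ∨ x1) ∧ x1)
  step 6: F

Answer: normal form = F  (in 6 steps)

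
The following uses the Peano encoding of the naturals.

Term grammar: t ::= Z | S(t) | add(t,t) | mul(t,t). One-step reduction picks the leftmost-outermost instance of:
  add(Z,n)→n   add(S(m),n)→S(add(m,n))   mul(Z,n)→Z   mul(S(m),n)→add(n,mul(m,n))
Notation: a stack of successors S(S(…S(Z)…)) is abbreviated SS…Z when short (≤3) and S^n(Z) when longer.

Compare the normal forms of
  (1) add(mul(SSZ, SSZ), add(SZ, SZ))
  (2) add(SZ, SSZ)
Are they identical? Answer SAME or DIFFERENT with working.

Answer: DIFFERENT — A ⇓ S^6(Z), B ⇓ SSSZ

Reduction:
Term A:
  start: add(mul(SSZ, SSZ), add(SZ, SZ))
  [1] add(add(SSZ, mul(SZ, SSZ)), add(SZ, SZ))
  [2] add(S(add(SZ, mul(SZ, SSZ))), add(SZ, SZ))
  [3] S(add(add(SZ, mul(SZ, SSZ)), add(SZ, SZ)))
  [4] S(add(S(add(Z, mul(SZ, SSZ))), add(SZ, SZ)))
  [5] S(S(add(add(Z, mul(SZ, SSZ)), add(SZ, SZ))))
  [6] S(S(add(mul(SZ, SSZ), add(SZ, SZ))))
  [7] S(S(add(add(SSZ, mul(Z, SSZ)), add(SZ, SZ))))
  [8] S(S(add(S(add(SZ, mul(Z, SSZ))), add(SZ, SZ))))
  [9] S(S(S(add(add(SZ, mul(Z, SSZ)), add(SZ, SZ)))))
  [10] S(S(S(add(S(add(Z, mul(Z, SSZ))), add(SZ, SZ)))))
  [11] S(S(S(S(add(add(Z, mul(Z, SSZ)), add(SZ, SZ))))))
  [12] S(S(S(S(add(mul(Z, SSZ), add(SZ, SZ))))))
  [13] S(S(S(S(add(Z, add(SZ, SZ))))))
  [14] S(S(S(S(add(SZ, SZ)))))
  [15] S(S(S(S(S(add(Z, SZ))))))
  [16] S^6(Z)

Term B:
  start: add(SZ, SSZ)
  [1] S(add(Z, SSZ))
  [2] SSSZ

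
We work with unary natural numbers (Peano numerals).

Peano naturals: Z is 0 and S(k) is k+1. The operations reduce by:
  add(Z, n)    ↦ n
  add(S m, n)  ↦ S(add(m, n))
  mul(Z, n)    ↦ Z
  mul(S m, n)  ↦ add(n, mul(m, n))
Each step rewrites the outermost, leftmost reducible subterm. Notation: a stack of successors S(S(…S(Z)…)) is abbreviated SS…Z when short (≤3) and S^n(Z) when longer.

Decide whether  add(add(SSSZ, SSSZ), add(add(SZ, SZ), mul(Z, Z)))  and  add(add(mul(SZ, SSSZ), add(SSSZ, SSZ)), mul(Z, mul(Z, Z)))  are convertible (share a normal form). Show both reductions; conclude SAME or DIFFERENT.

Term A:
  start: add(add(SSSZ, SSSZ), add(add(SZ, SZ), mul(Z, Z)))
  [1] add(S(add(SSZ, SSSZ)), add(add(SZ, SZ), mul(Z, Z)))
  [2] S(add(add(SSZ, SSSZ), add(add(SZ, SZ), mul(Z, Z))))
  [3] S(add(S(add(SZ, SSSZ)), add(add(SZ, SZ), mul(Z, Z))))
  [4] S(S(add(add(SZ, SSSZ), add(add(SZ, SZ), mul(Z, Z)))))
  [5] S(S(add(S(add(Z, SSSZ)), add(add(SZ, SZ), mul(Z, Z)))))
  [6] S(S(S(add(add(Z, SSSZ), add(add(SZ, SZ), mul(Z, Z))))))
  [7] S(S(S(add(SSSZ, add(add(SZ, SZ), mul(Z, Z))))))
  [8] S(S(S(S(add(SSZ, add(add(SZ, SZ), mul(Z, Z)))))))
  [9] S(S(S(S(S(add(SZ, add(add(SZ, SZ), mul(Z, Z))))))))
  [10] S(S(S(S(S(S(add(Z, add(add(SZ, SZ), mul(Z, Z)))))))))
  [11] S(S(S(S(S(S(add(add(SZ, SZ), mul(Z, Z))))))))
  [12] S(S(S(S(S(S(add(S(add(Z, SZ)), mul(Z, Z))))))))
  [13] S(S(S(S(S(S(S(add(add(Z, SZ), mul(Z, Z)))))))))
  [14] S(S(S(S(S(S(S(add(SZ, mul(Z, Z)))))))))
  [15] S(S(S(S(S(S(S(S(add(Z, mul(Z, Z))))))))))
  [16] S(S(S(S(S(S(S(S(mul(Z, Z)))))))))
  [17] S^8(Z)

Term B:
  start: add(add(mul(SZ, SSSZ), add(SSSZ, SSZ)), mul(Z, mul(Z, Z)))
  [1] add(add(add(SSSZ, mul(Z, SSSZ)), add(SSSZ, SSZ)), mul(Z, mul(Z, Z)))
  [2] add(add(S(add(SSZ, mul(Z, SSSZ))), add(SSSZ, SSZ)), mul(Z, mul(Z, Z)))
  [3] add(S(add(add(SSZ, mul(Z, SSSZ)), add(SSSZ, SSZ))), mul(Z, mul(Z, Z)))
  [4] S(add(add(add(SSZ, mul(Z, SSSZ)), add(SSSZ, SSZ)), mul(Z, mul(Z, Z))))
  [5] S(add(add(S(add(SZ, mul(Z, SSSZ))), add(SSSZ, SSZ)), mul(Z, mul(Z, Z))))
  [6] S(add(S(add(add(SZ, mul(Z, SSSZ)), add(SSSZ, SSZ))), mul(Z, mul(Z, Z))))
  [7] S(S(add(add(add(SZ, mul(Z, SSSZ)), add(SSSZ, SSZ)), mul(Z, mul(Z, Z)))))
  [8] S(S(add(add(S(add(Z, mul(Z, SSSZ))), add(SSSZ, SSZ)), mul(Z, mul(Z, Z)))))
  [9] S(S(add(S(add(add(Z, mul(Z, SSSZ)), add(SSSZ, SSZ))), mul(Z, mul(Z, Z)))))
  [10] S(S(S(add(add(add(Z, mul(Z, SSSZ)), add(SSSZ, SSZ)), mul(Z, mul(Z, Z))))))
  [11] S(S(S(add(add(mul(Z, SSSZ), add(SSSZ, SSZ)), mul(Z, mul(Z, Z))))))
  [12] S(S(S(add(add(Z, add(SSSZ, SSZ)), mul(Z, mul(Z, Z))))))
  [13] S(S(S(add(add(SSSZ, SSZ), mul(Z, mul(Z, Z))))))
  [14] S(S(S(add(S(add(SSZ, SSZ)), mul(Z, mul(Z, Z))))))
  [15] S(S(S(S(add(add(SSZ, SSZ), mul(Z, mul(Z, Z)))))))
  [16] S(S(S(S(add(S(add(SZ, SSZ)), mul(Z, mul(Z, Z)))))))
  [17] S(S(S(S(S(add(add(SZ, SSZ), mul(Z, mul(Z, Z))))))))
  [18] S(S(S(S(S(add(S(add(Z, SSZ)), mul(Z, mul(Z, Z))))))))
  [19] S(S(S(S(S(S(add(add(Z, SSZ), mul(Z, mul(Z, Z)))))))))
  [20] S(S(S(S(S(S(add(SSZ, mul(Z, mul(Z, Z)))))))))
  [21] S(S(S(S(S(S(S(add(SZ, mul(Z, mul(Z, Z))))))))))
  [22] S(S(S(S(S(S(S(S(add(Z, mul(Z, mul(Z, Z)))))))))))
  [23] S(S(S(S(S(S(S(S(mul(Z, mul(Z, Z))))))))))
  [24] S^8(Z)

Answer: SAME — A ⇓ S^8(Z), B ⇓ S^8(Z)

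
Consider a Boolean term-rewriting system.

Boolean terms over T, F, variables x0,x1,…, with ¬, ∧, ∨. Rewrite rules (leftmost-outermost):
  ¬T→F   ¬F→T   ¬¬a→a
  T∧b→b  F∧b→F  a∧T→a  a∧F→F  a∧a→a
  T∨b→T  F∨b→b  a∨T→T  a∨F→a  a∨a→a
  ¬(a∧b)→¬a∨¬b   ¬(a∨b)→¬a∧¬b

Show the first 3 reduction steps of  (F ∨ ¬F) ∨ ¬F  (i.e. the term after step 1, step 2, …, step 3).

  start: (F ∨ ¬F) ∨ ¬F
  [1] ¬F ∨ ¬F
  [2] ¬F
  [3] T

Answer: after 3 steps: T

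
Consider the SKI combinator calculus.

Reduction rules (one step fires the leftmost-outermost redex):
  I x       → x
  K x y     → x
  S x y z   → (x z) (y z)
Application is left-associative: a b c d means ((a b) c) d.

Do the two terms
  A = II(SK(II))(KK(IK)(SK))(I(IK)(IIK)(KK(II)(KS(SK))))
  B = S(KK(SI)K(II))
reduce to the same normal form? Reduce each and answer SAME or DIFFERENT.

Answer: SAME — A ⇓ SK, B ⇓ SK

Working:
Term A:
  start: II(SK(II))(KK(IK)(SK))(I(IK)(IIK)(KK(II)(KS(SK))))
  [1] I(SK(II))(KK(IK)(SK))(I(IK)(IIK)(KK(II)(KS(SK))))
  [2] SK(II)(KK(IK)(SK))(I(IK)(IIK)(KK(II)(KS(SK))))
  [3] K(KK(IK)(SK))(II(KK(IK)(SK)))(I(IK)(IIK)(KK(II)(KS(SK))))
  [4] KK(IK)(SK)(I(IK)(IIK)(KK(II)(KS(SK))))
  [5] K(SK)(I(IK)(IIK)(KK(II)(KS(SK))))
  [6] SK

Term B:
  start: S(KK(SI)K(II))
  [1] S(KK(II))
  [2] SK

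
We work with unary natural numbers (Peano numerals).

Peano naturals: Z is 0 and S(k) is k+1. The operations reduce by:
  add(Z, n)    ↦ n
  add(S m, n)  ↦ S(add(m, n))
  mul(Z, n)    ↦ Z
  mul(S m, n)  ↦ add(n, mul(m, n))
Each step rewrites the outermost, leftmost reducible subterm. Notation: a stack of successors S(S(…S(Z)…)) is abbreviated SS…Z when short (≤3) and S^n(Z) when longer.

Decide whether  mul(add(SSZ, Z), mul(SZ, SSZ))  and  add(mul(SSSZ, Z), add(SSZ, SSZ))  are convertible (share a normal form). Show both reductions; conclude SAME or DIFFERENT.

Term A:
  start: mul(add(SSZ, Z), mul(SZ, SSZ))
  [1] mul(S(add(SZ, Z)), mul(SZ, SSZ))
  [2] add(mul(SZ, SSZ), mul(add(SZ, Z), mul(SZ, SSZ)))
  [3] add(add(SSZ, mul(Z, SSZ)), mul(add(SZ, Z), mul(SZ, SSZ)))
  [4] add(S(add(SZ, mul(Z, SSZ))), mul(add(SZ, Z), mul(SZ, SSZ)))
  [5] S(add(add(SZ, mul(Z, SSZ)), mul(add(SZ, Z), mul(SZ, SSZ))))
  [6] S(add(S(add(Z, mul(Z, SSZ))), mul(add(SZ, Z), mul(SZ, SSZ))))
  [7] S(S(add(add(Z, mul(Z, SSZ)), mul(add(SZ, Z), mul(SZ, SSZ)))))
  [8] S(S(add(mul(Z, SSZ), mul(add(SZ, Z), mul(SZ, SSZ)))))
  [9] S(S(add(Z, mul(add(SZ, Z), mul(SZ, SSZ)))))
  [10] S(S(mul(add(SZ, Z), mul(SZ, SSZ))))
  [11] S(S(mul(S(add(Z, Z)), mul(SZ, SSZ))))
  [12] S(S(add(mul(SZ, SSZ), mul(add(Z, Z), mul(SZ, SSZ)))))
  [13] S(S(add(add(SSZ, mul(Z, SSZ)), mul(add(Z, Z), mul(SZ, SSZ)))))
  [14] S(S(add(S(add(SZ, mul(Z, SSZ))), mul(add(Z, Z), mul(SZ, SSZ)))))
  [15] S(S(S(add(add(SZ, mul(Z, SSZ)), mul(add(Z, Z), mul(SZ, SSZ))))))
  [16] S(S(S(add(S(add(Z, mul(Z, SSZ))), mul(add(Z, Z), mul(SZ, SSZ))))))
  [17] S(S(S(S(add(add(Z, mul(Z, SSZ)), mul(add(Z, Z), mul(SZ, SSZ)))))))
  [18] S(S(S(S(add(mul(Z, SSZ), mul(add(Z, Z), mul(SZ, SSZ)))))))
  [19] S(S(S(S(add(Z, mul(add(Z, Z), mul(SZ, SSZ)))))))
  [20] S(S(S(S(mul(add(Z, Z), mul(SZ, SSZ))))))
  [21] S(S(S(S(mul(Z, mul(SZ, SSZ))))))
  [22] S^4(Z)

Term B:
  start: add(mul(SSSZ, Z), add(SSZ, SSZ))
  [1] add(add(Z, mul(SSZ, Z)), add(SSZ, SSZ))
  [2] add(mul(SSZ, Z), add(SSZ, SSZ))
  [3] add(add(Z, mul(SZ, Z)), add(SSZ, SSZ))
  [4] add(mul(SZ, Z), add(SSZ, SSZ))
  [5] add(add(Z, mul(Z, Z)), add(SSZ, SSZ))
  [6] add(mul(Z, Z), add(SSZ, SSZ))
  [7] add(Z, add(SSZ, SSZ))
  [8] add(SSZ, SSZ)
  [9] S(add(SZ, SSZ))
  [10] S(S(add(Z, SSZ)))
  [11] S^4(Z)

Answer: SAME — A ⇓ S^4(Z), B ⇓ S^4(Z)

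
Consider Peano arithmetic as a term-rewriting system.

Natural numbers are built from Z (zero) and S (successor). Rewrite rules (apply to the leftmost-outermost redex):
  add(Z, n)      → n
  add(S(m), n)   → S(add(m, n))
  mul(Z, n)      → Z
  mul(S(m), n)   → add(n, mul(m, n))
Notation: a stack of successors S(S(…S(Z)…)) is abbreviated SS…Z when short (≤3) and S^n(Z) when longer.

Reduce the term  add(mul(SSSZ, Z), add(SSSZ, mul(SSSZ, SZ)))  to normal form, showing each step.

  start: add(mul(SSSZ, Z), add(SSSZ, mul(SSSZ, SZ)))
  step 1: add(add(Z, mul(SSZ, Z)), add(SSSZ, mul(SSSZ, SZ)))
  step 2: add(mul(SSZ, Z), add(SSSZ, mul(SSSZ, SZ)))
  step 3: add(add(Z, mul(SZ, Z)), add(SSSZ, mul(SSSZ, SZ)))
  step 4: add(mul(SZ, Z), add(SSSZ, mul(SSSZ, SZ)))
  step 5: add(add(Z, mul(Z, Z)), add(SSSZ, mul(SSSZ, SZ)))
  step 6: add(mul(Z, Z), add(SSSZ, mul(SSSZ, SZ)))
  step 7: add(Z, add(SSSZ, mul(SSSZ, SZ)))
  step 8: add(SSSZ, mul(SSSZ, SZ))
  step 9: S(add(SSZ, mul(SSSZ, SZ)))
  step 10: S(S(add(SZ, mul(SSSZ, SZ))))
  step 11: S(S(S(add(Z, mul(SSSZ, SZ)))))
  step 12: S(S(S(mul(SSSZ, SZ))))
  step 13: S(S(S(add(SZ, mul(SSZ, SZ)))))
  step 14: S(S(S(S(add(Z, mul(SSZ, SZ))))))
  step 15: S(S(S(S(mul(SSZ, SZ)))))
  step 16: S(S(S(S(add(SZ, mul(SZ, SZ))))))
  step 17: S(S(S(S(S(add(Z, mul(SZ, SZ)))))))
  step 18: S(S(S(S(S(mul(SZ, SZ))))))
  step 19: S(S(S(S(S(add(SZ, mul(Z, SZ)))))))
  step 20: S(S(S(S(S(S(add(Z, mul(Z, SZ))))))))
  step 21: S(S(S(S(S(S(mul(Z, SZ)))))))
  step 22: S^6(Z)

Answer: normal form = S^6(Z)  (in 22 steps)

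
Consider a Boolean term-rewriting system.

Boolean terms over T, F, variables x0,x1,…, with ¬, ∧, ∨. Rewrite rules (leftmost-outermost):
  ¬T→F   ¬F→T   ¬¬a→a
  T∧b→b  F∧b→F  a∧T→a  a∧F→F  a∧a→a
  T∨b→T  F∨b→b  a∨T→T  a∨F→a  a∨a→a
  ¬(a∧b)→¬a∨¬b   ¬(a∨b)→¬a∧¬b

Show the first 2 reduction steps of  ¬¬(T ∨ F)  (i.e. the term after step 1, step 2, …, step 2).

  start: ¬¬(T ∨ F)
  [1] T ∨ F
  [2] T

Answer: after 2 steps: T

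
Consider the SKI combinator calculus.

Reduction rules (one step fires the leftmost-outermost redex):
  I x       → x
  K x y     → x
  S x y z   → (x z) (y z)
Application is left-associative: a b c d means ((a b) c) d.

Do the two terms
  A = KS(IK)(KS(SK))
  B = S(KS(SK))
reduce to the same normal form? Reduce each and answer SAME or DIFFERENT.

Term A:
  start: KS(IK)(KS(SK))
  step 1: S(KS(SK))
  step 2: SS

Term B:
  start: S(KS(SK))
  step 1: SS

Answer: SAME — A ⇓ SS, B ⇓ SS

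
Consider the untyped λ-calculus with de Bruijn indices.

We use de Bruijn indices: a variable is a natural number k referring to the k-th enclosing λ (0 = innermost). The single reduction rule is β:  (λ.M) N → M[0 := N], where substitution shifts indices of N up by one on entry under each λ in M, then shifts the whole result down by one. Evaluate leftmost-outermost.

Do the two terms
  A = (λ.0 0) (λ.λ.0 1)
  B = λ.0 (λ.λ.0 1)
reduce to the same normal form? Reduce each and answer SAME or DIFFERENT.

Term A:
  start: (λ.0 0) (λ.λ.0 1)
  [1] (λ.λ.0 1) (λ.λ.0 1)
  [2] λ.0 (λ.λ.0 1)

Term B:
  start: λ.0 (λ.λ.0 1)

Answer: SAME — A ⇓ λ.0 (λ.λ.0 1), B ⇓ λ.0 (λ.λ.0 1)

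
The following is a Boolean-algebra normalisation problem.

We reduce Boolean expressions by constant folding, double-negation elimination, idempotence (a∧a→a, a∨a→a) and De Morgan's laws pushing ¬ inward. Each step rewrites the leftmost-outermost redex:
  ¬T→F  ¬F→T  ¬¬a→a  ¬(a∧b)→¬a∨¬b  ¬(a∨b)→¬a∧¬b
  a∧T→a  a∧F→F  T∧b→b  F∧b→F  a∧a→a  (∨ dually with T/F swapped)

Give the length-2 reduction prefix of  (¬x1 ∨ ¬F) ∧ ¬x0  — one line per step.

  start: (¬x1 ∨ ¬F) ∧ ¬x0
  →1  (¬x1 ∨ T) ∧ ¬x0
  →2  T ∧ ¬x0

Answer: after 2 steps: T ∧ ¬x0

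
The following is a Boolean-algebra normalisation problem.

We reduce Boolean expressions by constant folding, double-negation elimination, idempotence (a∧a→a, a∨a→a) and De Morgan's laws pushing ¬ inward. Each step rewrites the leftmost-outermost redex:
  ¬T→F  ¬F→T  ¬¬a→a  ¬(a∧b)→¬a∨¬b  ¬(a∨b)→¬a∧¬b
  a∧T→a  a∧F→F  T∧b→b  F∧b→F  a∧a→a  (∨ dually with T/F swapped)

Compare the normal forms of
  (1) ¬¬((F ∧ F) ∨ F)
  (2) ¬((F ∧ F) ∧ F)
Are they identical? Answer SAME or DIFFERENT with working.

Answer: DIFFERENT — A ⇓ F, B ⇓ T

Working:
Term A:
  start: ¬¬((F ∧ F) ∨ F)
  →1  (F ∧ F) ∨ F
  →2  F ∧ F
  →3  F

Term B:
  start: ¬((F ∧ F) ∧ F)
  →1  ¬(F ∧ F) ∨ ¬F
  →2  (¬F ∨ ¬F) ∨ ¬F
  →3  ¬F ∨ ¬F
  →4  ¬F
  →5  T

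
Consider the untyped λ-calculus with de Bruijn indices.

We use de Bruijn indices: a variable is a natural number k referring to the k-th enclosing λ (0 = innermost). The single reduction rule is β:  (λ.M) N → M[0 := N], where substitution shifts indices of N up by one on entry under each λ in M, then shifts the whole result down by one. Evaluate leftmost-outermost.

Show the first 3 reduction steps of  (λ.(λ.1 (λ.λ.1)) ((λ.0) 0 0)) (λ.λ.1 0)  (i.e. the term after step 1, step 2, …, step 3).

  start: (λ.(λ.1 (λ.λ.1)) ((λ.0) 0 0)) (λ.λ.1 0)
  [1] (λ.(λ.λ.1 0) (λ.λ.1)) ((λ.0) (λ.λ.1 0) (λ.λ.1 0))
  [2] (λ.λ.1 0) (λ.λ.1)
  [3] λ.(λ.λ.1) 0

Answer: after 3 steps: λ.(λ.λ.1) 0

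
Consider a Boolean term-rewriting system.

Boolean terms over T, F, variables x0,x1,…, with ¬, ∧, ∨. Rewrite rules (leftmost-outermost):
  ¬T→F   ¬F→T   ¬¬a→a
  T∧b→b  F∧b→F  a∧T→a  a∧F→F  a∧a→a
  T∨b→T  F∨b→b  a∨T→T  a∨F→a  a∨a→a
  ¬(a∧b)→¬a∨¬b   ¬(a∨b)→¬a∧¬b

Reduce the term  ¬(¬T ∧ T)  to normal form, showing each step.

  start: ¬(¬T ∧ T)
  step 1: ¬¬T ∨ ¬T
  step 2: T ∨ ¬T
  step 3: T

Answer: normal form = T  (in 3 steps)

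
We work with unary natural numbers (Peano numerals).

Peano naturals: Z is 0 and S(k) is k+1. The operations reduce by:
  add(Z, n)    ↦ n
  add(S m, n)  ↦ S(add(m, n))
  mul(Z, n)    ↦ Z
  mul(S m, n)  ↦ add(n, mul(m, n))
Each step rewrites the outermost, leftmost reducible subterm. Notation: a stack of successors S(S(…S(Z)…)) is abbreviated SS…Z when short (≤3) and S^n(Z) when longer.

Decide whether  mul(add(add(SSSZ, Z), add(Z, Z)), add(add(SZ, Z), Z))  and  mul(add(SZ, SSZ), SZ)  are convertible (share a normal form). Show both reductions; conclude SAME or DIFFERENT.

Term A:
  start: mul(add(add(SSSZ, Z), add(Z, Z)), add(add(SZ, Z), Z))
  →1  mul(add(S(add(SSZ, Z)), add(Z, Z)), add(add(SZ, Z), Z))
  →2  mul(S(add(add(SSZ, Z), add(Z, Z))), add(add(SZ, Z), Z))
  →3  add(add(add(SZ, Z), Z), mul(add(add(SSZ, Z), add(Z, Z)), add(add(SZ, Z), Z)))
  →4  add(add(S(add(Z, Z)), Z), mul(add(add(SSZ, Z), add(Z, Z)), add(add(SZ, Z), Z)))
  →5  add(S(add(add(Z, Z), Z)), mul(add(add(SSZ, Z), add(Z, Z)), add(add(SZ, Z), Z)))
  →6  S(add(add(add(Z, Z), Z), mul(add(add(SSZ, Z), add(Z, Z)), add(add(SZ, Z), Z))))
  →7  S(add(add(Z, Z), mul(add(add(SSZ, Z), add(Z, Z)), add(add(SZ, Z), Z))))
  →8  S(add(Z, mul(add(add(SSZ, Z), add(Z, Z)), add(add(SZ, Z), Z))))
  →9  S(mul(add(add(SSZ, Z), add(Z, Z)), add(add(SZ, Z), Z)))
  →10  S(mul(add(S(add(SZ, Z)), add(Z, Z)), add(add(SZ, Z), Z)))
  →11  S(mul(S(add(add(SZ, Z), add(Z, Z))), add(add(SZ, Z), Z)))
  →12  S(add(add(add(SZ, Z), Z), mul(add(add(SZ, Z), add(Z, Z)), add(add(SZ, Z), Z))))
  →13  S(add(add(S(add(Z, Z)), Z), mul(add(add(SZ, Z), add(Z, Z)), add(add(SZ, Z), Z))))
  →14  S(add(S(add(add(Z, Z), Z)), mul(add(add(SZ, Z), add(Z, Z)), add(add(SZ, Z), Z))))
  →15  S(S(add(add(add(Z, Z), Z), mul(add(add(SZ, Z), add(Z, Z)), add(add(SZ, Z), Z)))))
  →16  S(S(add(add(Z, Z), mul(add(add(SZ, Z), add(Z, Z)), add(add(SZ, Z), Z)))))
  →17  S(S(add(Z, mul(add(add(SZ, Z), add(Z, Z)), add(add(SZ, Z), Z)))))
  →18  S(S(mul(add(add(SZ, Z), add(Z, Z)), add(add(SZ, Z), Z))))
  →19  S(S(mul(add(S(add(Z, Z)), add(Z, Z)), add(add(SZ, Z), Z))))
  →20  S(S(mul(S(add(add(Z, Z), add(Z, Z))), add(add(SZ, Z), Z))))
  →21  S(S(add(add(add(SZ, Z), Z), mul(add(add(Z, Z), add(Z, Z)), add(add(SZ, Z), Z)))))
  →22  S(S(add(add(S(add(Z, Z)), Z), mul(add(add(Z, Z), add(Z, Z)), add(add(SZ, Z), Z)))))
  →23  S(S(add(S(add(add(Z, Z), Z)), mul(add(add(Z, Z), add(Z, Z)), add(add(SZ, Z), Z)))))
  →24  S(S(S(add(add(add(Z, Z), Z), mul(add(add(Z, Z), add(Z, Z)), add(add(SZ, Z), Z))))))
  →25  S(S(S(add(add(Z, Z), mul(add(add(Z, Z), add(Z, Z)), add(add(SZ, Z), Z))))))
  →26  S(S(S(add(Z, mul(add(add(Z, Z), add(Z, Z)), add(add(SZ, Z), Z))))))
  →27  S(S(S(mul(add(add(Z, Z), add(Z, Z)), add(add(SZ, Z), Z)))))
  →28  S(S(S(mul(add(Z, add(Z, Z)), add(add(SZ, Z), Z)))))
  →29  S(S(S(mul(add(Z, Z), add(add(SZ, Z), Z)))))
  →30  S(S(S(mul(Z, add(add(SZ, Z), Z)))))
  →31  SSSZ

Term B:
  start: mul(add(SZ, SSZ), SZ)
  →1  mul(S(add(Z, SSZ)), SZ)
  →2  add(SZ, mul(add(Z, SSZ), SZ))
  →3  S(add(Z, mul(add(Z, SSZ), SZ)))
  →4  S(mul(add(Z, SSZ), SZ))
  →5  S(mul(SSZ, SZ))
  →6  S(add(SZ, mul(SZ, SZ)))
  →7  S(S(add(Z, mul(SZ, SZ))))
  →8  S(S(mul(SZ, SZ)))
  →9  S(S(add(SZ, mul(Z, SZ))))
  →10  S(S(S(add(Z, mul(Z, SZ)))))
  →11  S(S(S(mul(Z, SZ))))
  →12  SSSZ

Answer: SAME — A ⇓ SSSZ, B ⇓ SSSZ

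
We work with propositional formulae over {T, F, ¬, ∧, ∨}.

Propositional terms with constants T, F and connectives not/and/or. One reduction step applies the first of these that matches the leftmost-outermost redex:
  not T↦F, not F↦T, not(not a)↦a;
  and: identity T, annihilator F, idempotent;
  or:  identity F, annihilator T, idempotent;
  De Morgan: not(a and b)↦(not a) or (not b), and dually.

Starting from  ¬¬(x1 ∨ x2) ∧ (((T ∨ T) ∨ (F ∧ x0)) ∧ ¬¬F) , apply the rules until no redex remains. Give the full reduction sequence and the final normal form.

Answer: normal form = F  (in 6 steps)

Working:
  start: ¬¬(x1 ∨ x2) ∧ (((T ∨ T) ∨ (F ∧ x0)) ∧ ¬¬F)
  step 1: (x1 ∨ x2) ∧ (((T ∨ T) ∨ (F ∧ x0)) ∧ ¬¬F)
  step 2: (x1 ∨ x2) ∧ ((T ∨ (F ∧ x0)) ∧ ¬¬F)
  step 3: (x1 ∨ x2) ∧ (T ∧ ¬¬F)
  step 4: (x1 ∨ x2) ∧ ¬¬F
  step 5: (x1 ∨ x2) ∧ F
  step 6: F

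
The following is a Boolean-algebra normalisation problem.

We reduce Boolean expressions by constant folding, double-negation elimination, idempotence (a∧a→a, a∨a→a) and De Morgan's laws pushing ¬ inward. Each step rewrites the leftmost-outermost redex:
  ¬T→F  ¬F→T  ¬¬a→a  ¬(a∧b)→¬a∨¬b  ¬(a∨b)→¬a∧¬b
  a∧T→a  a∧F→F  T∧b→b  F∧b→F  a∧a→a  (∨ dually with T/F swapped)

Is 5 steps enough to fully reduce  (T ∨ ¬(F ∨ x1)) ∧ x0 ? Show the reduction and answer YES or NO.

  start: (T ∨ ¬(F ∨ x1)) ∧ x0
  step 1: T ∧ x0
  step 2: x0

Answer: YES — reaches normal form x0 in 2 ≤ 5 steps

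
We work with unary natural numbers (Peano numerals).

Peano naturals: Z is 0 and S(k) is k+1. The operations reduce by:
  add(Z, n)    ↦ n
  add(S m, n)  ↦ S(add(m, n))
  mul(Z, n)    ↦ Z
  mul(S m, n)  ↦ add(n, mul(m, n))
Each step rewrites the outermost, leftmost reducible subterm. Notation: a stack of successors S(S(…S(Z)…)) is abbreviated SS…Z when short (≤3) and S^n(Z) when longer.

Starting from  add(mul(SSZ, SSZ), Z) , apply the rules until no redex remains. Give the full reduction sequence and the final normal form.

Answer: normal form = S^4(Z)  (in 14 steps)

Derivation:
  start: add(mul(SSZ, SSZ), Z)
  step 1: add(add(SSZ, mul(SZ, SSZ)), Z)
  step 2: add(S(add(SZ, mul(SZ, SSZ))), Z)
  step 3: S(add(add(SZ, mul(SZ, SSZ)), Z))
  step 4: S(add(S(add(Z, mul(SZ, SSZ))), Z))
  step 5: S(S(add(add(Z, mul(SZ, SSZ)), Z)))
  step 6: S(S(add(mul(SZ, SSZ), Z)))
  step 7: S(S(add(add(SSZ, mul(Z, SSZ)), Z)))
  step 8: S(S(add(S(add(SZ, mul(Z, SSZ))), Z)))
  step 9: S(S(S(add(add(SZ, mul(Z, SSZ)), Z))))
  step 10: S(S(S(add(S(add(Z, mul(Z, SSZ))), Z))))
  step 11: S(S(S(S(add(add(Z, mul(Z, SSZ)), Z)))))
  step 12: S(S(S(S(add(mul(Z, SSZ), Z)))))
  step 13: S(S(S(S(add(Z, Z)))))
  step 14: S^4(Z)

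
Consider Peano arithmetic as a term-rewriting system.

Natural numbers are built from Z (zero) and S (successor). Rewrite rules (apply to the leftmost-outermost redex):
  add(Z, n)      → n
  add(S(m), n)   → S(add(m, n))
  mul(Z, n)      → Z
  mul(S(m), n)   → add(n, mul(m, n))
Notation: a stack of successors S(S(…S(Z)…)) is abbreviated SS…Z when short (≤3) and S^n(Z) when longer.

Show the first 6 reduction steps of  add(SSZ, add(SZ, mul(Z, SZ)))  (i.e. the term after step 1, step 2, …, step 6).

Answer: after 6 steps: SSSZ

Reduction:
  start: add(SSZ, add(SZ, mul(Z, SZ)))
  →1  S(add(SZ, add(SZ, mul(Z, SZ))))
  →2  S(S(add(Z, add(SZ, mul(Z, SZ)))))
  →3  S(S(add(SZ, mul(Z, SZ))))
  →4  S(S(S(add(Z, mul(Z, SZ)))))
  →5  S(S(S(mul(Z, SZ))))
  →6  SSSZ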